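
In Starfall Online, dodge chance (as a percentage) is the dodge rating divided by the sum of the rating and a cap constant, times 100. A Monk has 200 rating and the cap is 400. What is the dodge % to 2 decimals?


dodge% = 200 / (200 + 400) * 100
= 200 / 600 * 100
= 0.333333 * 100
= 33.33%

33.33%


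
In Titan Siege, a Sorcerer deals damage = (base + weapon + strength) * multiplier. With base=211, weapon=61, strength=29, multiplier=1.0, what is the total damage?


Sum base + weapon + str = 211 + 61 + 29 = 301
Multiply by 1.0:
301 * 1.0 = 301.0

301.0 damage


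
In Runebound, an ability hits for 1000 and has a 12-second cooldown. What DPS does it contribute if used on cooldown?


DPS = damage / cooldown
= 1000 / 12
= 83.33

83.33 DPS


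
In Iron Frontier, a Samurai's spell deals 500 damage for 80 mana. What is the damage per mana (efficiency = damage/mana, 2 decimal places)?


Efficiency = damage / mana
= 500 / 80
= 6.25

6.25 dmg/mana


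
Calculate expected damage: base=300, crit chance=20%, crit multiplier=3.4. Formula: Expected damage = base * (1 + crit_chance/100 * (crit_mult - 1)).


E[dmg] = base * (1 + crit_chance * (crit_mult - 1))
cc as decimal = 20/100 = 0.2
cm - 1 = 3.4 - 1 = 2.4
Bonus factor = 0.2 * 2.4 = 0.48
Total multiplier = 1 + 0.48 = 1.48
Expected damage = 300 * 1.48 = 444.00

444.00 damage


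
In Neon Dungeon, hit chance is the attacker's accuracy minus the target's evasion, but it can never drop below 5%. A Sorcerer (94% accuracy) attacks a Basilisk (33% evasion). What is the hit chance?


accuracy - evasion = 94 - 33 = 61
Apply floor: max(61, 5) = 61
Hit chance = 61%

61%


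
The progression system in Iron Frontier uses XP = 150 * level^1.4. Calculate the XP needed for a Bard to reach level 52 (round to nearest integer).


XP = 150 * level^1.4
Substitute level = 52:
XP = 150 * 52^1.4
= 150 * 252.5833
= 37887

37887 XP


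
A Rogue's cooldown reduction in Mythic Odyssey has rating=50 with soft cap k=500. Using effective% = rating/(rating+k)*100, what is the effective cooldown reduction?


effective% = rating / (rating + k) * 100
= 50 / (50 + 500) * 100
= 50 / 550 * 100
= 0.090909 * 100
= 9.09%

9.09%


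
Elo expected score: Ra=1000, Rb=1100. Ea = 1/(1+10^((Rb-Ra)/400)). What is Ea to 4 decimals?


Elo expected score: Ea = 1/(1 + 10^((Rb-Ra)/400))
Rb - Ra = 1100 - 1000 = 100
(Rb-Ra)/400 = 100/400 = 0.25
10^0.25 = 1.778279
Ea = 1/(1 + 1.778279) = 1/2.778279 = 0.3599

0.3599


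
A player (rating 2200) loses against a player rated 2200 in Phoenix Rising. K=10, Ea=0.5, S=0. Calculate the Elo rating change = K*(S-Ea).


Elo update: delta = K * (S - Ea), where S = 0 (loses)
S - Ea = 0 - 0.5 = -0.5
Rating change = 10 * -0.5
= -5.00

-5.00 rating points


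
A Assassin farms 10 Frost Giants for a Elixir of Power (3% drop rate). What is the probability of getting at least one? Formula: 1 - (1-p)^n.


P(at least one) = 1 - P(none) = 1 - (1-p)^n
p = 3/100 = 0.03
1 - p = 0.97
(1 - p)^10 = 0.97^10 = 0.737424
P(at least one) = 1 - 0.737424 = 0.2626

0.2626


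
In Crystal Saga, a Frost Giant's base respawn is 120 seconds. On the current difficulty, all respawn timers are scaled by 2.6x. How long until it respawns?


Respawn time = base * multiplier
= 120 * 2.6
= 312.0 seconds

312.0 seconds


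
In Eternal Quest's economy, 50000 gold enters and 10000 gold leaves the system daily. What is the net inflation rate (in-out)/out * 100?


Net gold = 50000 - 10000 = 40000
Inflation rate = net / sunk * 100 = 40000 / 10000 * 100
= 4.0 * 100
= 400.00%

400.00%


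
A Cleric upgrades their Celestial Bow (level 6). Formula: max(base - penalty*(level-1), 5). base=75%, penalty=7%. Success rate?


raw_rate = 75 - 7 * (6 - 1)
= 75 - 7 * 5
= 75 - 35
= 40
Apply floor: max(40, 5) = 40%

40%


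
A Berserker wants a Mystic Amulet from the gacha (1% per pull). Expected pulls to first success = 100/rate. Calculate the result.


Expected pulls for a geometric distribution = 1/p = 100 / rate%
= 100 / 1
= 100.0

100.0 pulls


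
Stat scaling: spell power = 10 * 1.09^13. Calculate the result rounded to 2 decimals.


value = base * growth^level
= 10 * 1.09^13
= 10 * 3.065805
= 30.66

30.66 spell power


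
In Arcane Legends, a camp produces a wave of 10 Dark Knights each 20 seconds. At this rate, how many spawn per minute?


Spawns per minute = count * (60 / interval)
= 10 * (60 / 20)
= 10 * 3.0
= 30.0

30.0 per minute


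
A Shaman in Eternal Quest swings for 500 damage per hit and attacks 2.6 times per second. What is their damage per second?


DPS = damage * attack_speed
= 500 * 2.6
= 1300.0

1300.0 DPS


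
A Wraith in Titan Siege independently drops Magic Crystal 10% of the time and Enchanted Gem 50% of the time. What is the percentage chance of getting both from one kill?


For independent events, P(both) = P(A) * P(B)
= 10% * 50%
= 500 / 100 %
= 5.0%

5.0%


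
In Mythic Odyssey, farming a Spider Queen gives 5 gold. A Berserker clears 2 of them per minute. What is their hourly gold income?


Gold per minute = 5 * 2 = 10
Gold per hour = 10 * 60 = 600

600 gold/hour


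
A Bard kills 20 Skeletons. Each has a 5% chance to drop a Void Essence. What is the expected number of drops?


Expected drops = kills * (drop_rate / 100)
= 20 * (5 / 100)
= 20 * 0.05
= 1.0

1.0 drops


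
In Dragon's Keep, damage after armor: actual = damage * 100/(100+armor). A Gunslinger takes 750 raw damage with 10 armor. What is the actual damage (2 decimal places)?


actual = 750 * 100 / (100 + 10)
= 750 * 100 / 110
= 75000 / 110
= 681.82

681.82 damage


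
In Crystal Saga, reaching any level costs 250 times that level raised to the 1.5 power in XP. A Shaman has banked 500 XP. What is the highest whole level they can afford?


XP = 250 * level^1.5, so level = (XP / 250)^(1/1.5)
= (500 / 250)^(1/1.5)
= 2.0^0.6667
= 1.5874
Floor: level = 1

level 1


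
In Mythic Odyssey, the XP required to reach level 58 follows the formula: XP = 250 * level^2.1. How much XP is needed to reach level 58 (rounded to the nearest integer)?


XP = 250 * level^2.1
Substitute level = 58:
XP = 250 * 58^2.1
= 250 * 5048.9235
= 1262231

1262231 XP


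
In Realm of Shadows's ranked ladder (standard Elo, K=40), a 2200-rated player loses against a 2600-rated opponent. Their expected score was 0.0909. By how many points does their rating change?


Elo update: delta = K * (S - Ea), where S = 0 (loses)
S - Ea = 0 - 0.0909 = -0.0909
Rating change = 40 * -0.0909
= -3.64

-3.64 rating points


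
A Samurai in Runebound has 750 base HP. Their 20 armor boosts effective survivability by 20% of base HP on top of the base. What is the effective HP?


EHP = 750 * (1 + 20/100)
= 750 * (1 + 0.2)
= 750 * 1.2
= 900.0

900.0 EHP


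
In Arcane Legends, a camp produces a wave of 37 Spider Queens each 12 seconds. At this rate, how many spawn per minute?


Spawns per minute = count * (60 / interval)
= 37 * (60 / 12)
= 37 * 5.0
= 185.0

185.0 per minute


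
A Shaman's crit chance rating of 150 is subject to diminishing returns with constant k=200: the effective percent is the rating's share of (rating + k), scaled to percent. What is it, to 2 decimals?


effective% = rating / (rating + k) * 100
= 150 / (150 + 200) * 100
= 150 / 350 * 100
= 0.428571 * 100
= 42.86%

42.86%


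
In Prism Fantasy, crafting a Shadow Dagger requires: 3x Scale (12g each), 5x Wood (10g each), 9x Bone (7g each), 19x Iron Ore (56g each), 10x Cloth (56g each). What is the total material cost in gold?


Cost breakdown:
  Scale: 3 * 12 = 36
  Wood: 5 * 10 = 50
  Bone: 9 * 7 = 63
  Iron Ore: 19 * 56 = 1064
  Cloth: 10 * 56 = 560
Total = 36 + 50 + 63 + 1064 + 560 = 1773

1773 gold


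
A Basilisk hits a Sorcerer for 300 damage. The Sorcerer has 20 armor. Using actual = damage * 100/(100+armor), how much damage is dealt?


actual = 300 * 100 / (100 + 20)
= 300 * 100 / 120
= 30000 / 120
= 250.00

250.00 damage


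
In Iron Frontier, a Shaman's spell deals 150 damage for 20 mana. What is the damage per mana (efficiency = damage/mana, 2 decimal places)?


Efficiency = damage / mana
= 150 / 20
= 7.50

7.50 dmg/mana


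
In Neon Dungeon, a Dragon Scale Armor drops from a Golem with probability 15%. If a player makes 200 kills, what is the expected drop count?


Expected drops = kills * (drop_rate / 100)
= 200 * (15 / 100)
= 200 * 0.15
= 30.0

30.0 drops


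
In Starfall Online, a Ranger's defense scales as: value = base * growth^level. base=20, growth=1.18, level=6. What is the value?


value = base * growth^level
= 20 * 1.18^6
= 20 * 2.699554
= 53.99

53.99 defense


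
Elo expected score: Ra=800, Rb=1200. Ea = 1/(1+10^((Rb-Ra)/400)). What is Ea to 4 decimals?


Elo expected score: Ea = 1/(1 + 10^((Rb-Ra)/400))
Rb - Ra = 1200 - 800 = 400
(Rb-Ra)/400 = 400/400 = 1.0
10^1.0 = 10.0
Ea = 1/(1 + 10.0) = 1/11.0 = 0.0909

0.0909


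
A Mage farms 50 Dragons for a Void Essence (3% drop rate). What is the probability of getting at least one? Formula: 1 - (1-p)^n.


P(at least one) = 1 - P(none) = 1 - (1-p)^n
p = 3/100 = 0.03
1 - p = 0.97
(1 - p)^50 = 0.97^50 = 0.218065
P(at least one) = 1 - 0.218065 = 0.7819

0.7819


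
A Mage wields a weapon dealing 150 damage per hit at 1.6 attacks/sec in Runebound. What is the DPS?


DPS = damage * attack_speed
= 150 * 1.6
= 240.0

240.0 DPS


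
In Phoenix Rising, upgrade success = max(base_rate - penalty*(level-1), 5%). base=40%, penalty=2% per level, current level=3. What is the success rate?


raw_rate = 40 - 2 * (3 - 1)
= 40 - 2 * 2
= 40 - 4
= 36
Apply floor: max(36, 5) = 36%

36%


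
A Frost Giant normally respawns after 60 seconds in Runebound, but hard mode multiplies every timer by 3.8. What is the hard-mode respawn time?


Respawn time = base * multiplier
= 60 * 3.8
= 228.0 seconds

228.0 seconds


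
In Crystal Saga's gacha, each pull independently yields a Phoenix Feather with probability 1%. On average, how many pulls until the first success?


Expected pulls for a geometric distribution = 1/p = 100 / rate%
= 100 / 1
= 100.0

100.0 pulls


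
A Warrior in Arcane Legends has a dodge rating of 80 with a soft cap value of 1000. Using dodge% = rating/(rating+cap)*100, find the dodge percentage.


dodge% = 80 / (80 + 1000) * 100
= 80 / 1080 * 100
= 0.074074 * 100
= 7.41%

7.41%


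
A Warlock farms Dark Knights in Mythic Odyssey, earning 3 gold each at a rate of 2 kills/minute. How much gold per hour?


Gold per minute = 3 * 2 = 6
Gold per hour = 6 * 60 = 360

360 gold/hour


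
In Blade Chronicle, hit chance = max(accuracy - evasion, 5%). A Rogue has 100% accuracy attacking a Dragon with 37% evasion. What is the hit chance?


accuracy - evasion = 100 - 37 = 63
Apply floor: max(63, 5) = 63
Hit chance = 63%

63%


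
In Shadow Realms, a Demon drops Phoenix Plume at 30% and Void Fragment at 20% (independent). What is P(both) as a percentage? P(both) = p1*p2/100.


For independent events, P(both) = P(A) * P(B)
= 30% * 20%
= 600 / 100 %
= 6.0%

6.0%


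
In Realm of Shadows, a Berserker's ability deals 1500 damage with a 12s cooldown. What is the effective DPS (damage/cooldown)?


DPS = damage / cooldown
= 1500 / 12
= 125.00

125.00 DPS


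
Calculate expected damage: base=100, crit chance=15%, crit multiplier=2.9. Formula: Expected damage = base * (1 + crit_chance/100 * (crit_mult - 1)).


E[dmg] = base * (1 + crit_chance * (crit_mult - 1))
cc as decimal = 15/100 = 0.15
cm - 1 = 2.9 - 1 = 1.9
Bonus factor = 0.15 * 1.9 = 0.285
Total multiplier = 1 + 0.285 = 1.285
Expected damage = 100 * 1.285 = 128.50

128.50 damage


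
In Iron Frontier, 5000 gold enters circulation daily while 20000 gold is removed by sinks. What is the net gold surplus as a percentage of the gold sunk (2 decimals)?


Net gold = 5000 - 20000 = -15000
Inflation rate = net / sunk * 100 = -15000 / 20000 * 100
= -0.75 * 100
= -75.00%

-75.00%


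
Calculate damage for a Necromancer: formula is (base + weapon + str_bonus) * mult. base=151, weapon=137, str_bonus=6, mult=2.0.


Sum base + weapon + str = 151 + 137 + 6 = 294
Multiply by 2.0:
294 * 2.0 = 588.0

588.0 damage


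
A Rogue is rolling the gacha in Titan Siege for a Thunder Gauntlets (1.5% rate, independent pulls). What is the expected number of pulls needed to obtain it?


Expected pulls for a geometric distribution = 1/p = 100 / rate%
= 100 / 1.5
= 66.67

66.67 pulls


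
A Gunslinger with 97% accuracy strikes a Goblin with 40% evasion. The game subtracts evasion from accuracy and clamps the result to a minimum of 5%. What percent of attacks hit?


accuracy - evasion = 97 - 40 = 57
Apply floor: max(57, 5) = 57
Hit chance = 57%

57%


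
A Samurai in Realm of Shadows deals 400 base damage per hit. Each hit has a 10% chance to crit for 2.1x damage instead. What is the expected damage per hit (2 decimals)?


E[dmg] = base * (1 + crit_chance * (crit_mult - 1))
cc as decimal = 10/100 = 0.1
cm - 1 = 2.1 - 1 = 1.1
Bonus factor = 0.1 * 1.1 = 0.11
Total multiplier = 1 + 0.11 = 1.11
Expected damage = 400 * 1.11 = 444.00

444.00 damage


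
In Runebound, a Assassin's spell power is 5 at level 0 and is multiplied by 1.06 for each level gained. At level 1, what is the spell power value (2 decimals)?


value = base * growth^level
= 5 * 1.06^1
= 5 * 1.06
= 5.30

5.30 spell power


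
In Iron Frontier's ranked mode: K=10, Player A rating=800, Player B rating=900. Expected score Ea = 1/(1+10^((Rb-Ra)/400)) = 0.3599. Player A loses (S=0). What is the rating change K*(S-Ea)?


Elo update: delta = K * (S - Ea), where S = 0 (loses)
S - Ea = 0 - 0.3599 = -0.3599
Rating change = 10 * -0.3599
= -3.60

-3.60 rating points


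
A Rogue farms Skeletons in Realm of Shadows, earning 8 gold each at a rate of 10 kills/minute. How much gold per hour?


Gold per minute = 8 * 10 = 80
Gold per hour = 80 * 60 = 4800

4800 gold/hour


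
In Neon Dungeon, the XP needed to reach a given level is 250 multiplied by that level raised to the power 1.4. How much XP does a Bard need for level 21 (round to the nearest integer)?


XP = 250 * level^1.4
Substitute level = 21:
XP = 250 * 21^1.4
= 250 * 70.9753
= 17744

17744 XP


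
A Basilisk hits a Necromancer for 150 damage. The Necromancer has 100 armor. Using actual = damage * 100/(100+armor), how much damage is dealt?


actual = 150 * 100 / (100 + 100)
= 150 * 100 / 200
= 15000 / 200
= 75.00

75.00 damage


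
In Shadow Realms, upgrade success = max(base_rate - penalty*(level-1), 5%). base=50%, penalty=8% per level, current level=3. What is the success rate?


raw_rate = 50 - 8 * (3 - 1)
= 50 - 8 * 2
= 50 - 16
= 34
Apply floor: max(34, 5) = 34%

34%


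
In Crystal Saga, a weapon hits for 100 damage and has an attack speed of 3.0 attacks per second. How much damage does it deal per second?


DPS = damage * attack_speed
= 100 * 3.0
= 300.0

300.0 DPS


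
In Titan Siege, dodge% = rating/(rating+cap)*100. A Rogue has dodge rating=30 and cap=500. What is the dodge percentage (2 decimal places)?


dodge% = 30 / (30 + 500) * 100
= 30 / 530 * 100
= 0.056604 * 100
= 5.66%

5.66%


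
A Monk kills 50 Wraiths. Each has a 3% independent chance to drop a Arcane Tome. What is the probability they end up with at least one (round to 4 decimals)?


P(at least one) = 1 - P(none) = 1 - (1-p)^n
p = 3/100 = 0.03
1 - p = 0.97
(1 - p)^50 = 0.97^50 = 0.218065
P(at least one) = 1 - 0.218065 = 0.7819

0.7819


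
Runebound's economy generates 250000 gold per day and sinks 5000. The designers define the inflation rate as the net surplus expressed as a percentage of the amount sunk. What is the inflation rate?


Net gold = 250000 - 5000 = 245000
Inflation rate = net / sunk * 100 = 245000 / 5000 * 100
= 49.0 * 100
= 4900.00%

4900.00%


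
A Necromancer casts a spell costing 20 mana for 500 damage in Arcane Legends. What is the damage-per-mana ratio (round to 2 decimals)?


Efficiency = damage / mana
= 500 / 20
= 25.00

25.00 dmg/mana


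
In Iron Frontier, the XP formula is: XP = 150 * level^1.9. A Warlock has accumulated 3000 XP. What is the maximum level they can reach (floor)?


XP = 150 * level^1.9, so level = (XP / 150)^(1/1.9)
= (3000 / 150)^(1/1.9)
= 20.0^0.5263
= 4.839
Floor: level = 4

level 4


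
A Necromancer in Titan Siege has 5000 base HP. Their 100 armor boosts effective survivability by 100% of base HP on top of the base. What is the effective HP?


EHP = 5000 * (1 + 100/100)
= 5000 * (1 + 1.0)
= 5000 * 2.0
= 10000.0

10000.0 EHP


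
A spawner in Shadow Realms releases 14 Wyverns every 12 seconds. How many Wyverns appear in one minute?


Spawns per minute = count * (60 / interval)
= 14 * (60 / 12)
= 14 * 5.0
= 70.0

70.0 per minute


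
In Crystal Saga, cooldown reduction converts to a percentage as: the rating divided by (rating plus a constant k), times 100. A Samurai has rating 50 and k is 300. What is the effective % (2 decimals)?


effective% = rating / (rating + k) * 100
= 50 / (50 + 300) * 100
= 50 / 350 * 100
= 0.142857 * 100
= 14.29%

14.29%


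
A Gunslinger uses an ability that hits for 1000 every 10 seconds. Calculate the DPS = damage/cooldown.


DPS = damage / cooldown
= 1000 / 10
= 100.00

100.00 DPS


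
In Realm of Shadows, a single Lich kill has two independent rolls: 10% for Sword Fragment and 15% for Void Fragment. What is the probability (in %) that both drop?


For independent events, P(both) = P(A) * P(B)
= 10% * 15%
= 150 / 100 %
= 1.5%

1.5%


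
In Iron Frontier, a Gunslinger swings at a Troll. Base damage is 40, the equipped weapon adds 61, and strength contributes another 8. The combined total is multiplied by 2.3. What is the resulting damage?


Sum base + weapon + str = 40 + 61 + 8 = 109
Multiply by 2.3:
109 * 2.3 = 250.7

250.7 damage


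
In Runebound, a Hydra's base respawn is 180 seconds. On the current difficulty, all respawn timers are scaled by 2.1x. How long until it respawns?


Respawn time = base * multiplier
= 180 * 2.1
= 378.0 seconds

378.0 seconds


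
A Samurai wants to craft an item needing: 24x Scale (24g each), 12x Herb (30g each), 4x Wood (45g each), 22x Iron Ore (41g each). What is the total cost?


Cost breakdown:
  Scale: 24 * 24 = 576
  Herb: 12 * 30 = 360
  Wood: 4 * 45 = 180
  Iron Ore: 22 * 41 = 902
Total = 576 + 360 + 180 + 902 = 2018

2018 gold


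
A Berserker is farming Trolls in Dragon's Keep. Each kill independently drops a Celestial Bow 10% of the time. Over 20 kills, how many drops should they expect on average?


Expected drops = kills * (drop_rate / 100)
= 20 * (10 / 100)
= 20 * 0.1
= 2.0

2.0 drops


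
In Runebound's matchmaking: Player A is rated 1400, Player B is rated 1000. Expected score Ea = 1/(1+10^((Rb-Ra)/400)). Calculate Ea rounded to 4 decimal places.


Elo expected score: Ea = 1/(1 + 10^((Rb-Ra)/400))
Rb - Ra = 1000 - 1400 = -400
(Rb-Ra)/400 = -400/400 = -1.0
10^-1.0 = 0.1
Ea = 1/(1 + 0.1) = 1/1.1 = 0.9091

0.9091


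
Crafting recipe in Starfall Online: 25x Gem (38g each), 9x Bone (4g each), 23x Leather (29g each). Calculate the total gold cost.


Cost breakdown:
  Gem: 25 * 38 = 950
  Bone: 9 * 4 = 36
  Leather: 23 * 29 = 667
Total = 950 + 36 + 667 = 1653

1653 gold


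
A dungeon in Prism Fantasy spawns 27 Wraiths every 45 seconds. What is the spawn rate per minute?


Spawns per minute = count * (60 / interval)
= 27 * (60 / 45)
= 27 * 1.3333
= 36.0

36.0 per minute


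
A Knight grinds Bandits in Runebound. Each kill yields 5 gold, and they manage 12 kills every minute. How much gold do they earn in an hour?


Gold per minute = 5 * 12 = 60
Gold per hour = 60 * 60 = 3600

3600 gold/hour


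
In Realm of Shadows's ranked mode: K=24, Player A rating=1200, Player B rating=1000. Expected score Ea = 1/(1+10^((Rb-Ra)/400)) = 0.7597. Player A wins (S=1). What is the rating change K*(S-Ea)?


Elo update: delta = K * (S - Ea), where S = 1 (wins)
S - Ea = 1 - 0.7597 = 0.2403
Rating change = 24 * 0.2403
= 5.77

5.77 rating points


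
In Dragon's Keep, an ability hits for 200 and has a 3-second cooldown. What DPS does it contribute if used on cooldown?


DPS = damage / cooldown
= 200 / 3
= 66.67

66.67 DPS


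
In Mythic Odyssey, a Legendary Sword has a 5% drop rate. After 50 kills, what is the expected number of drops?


Expected drops = kills * (drop_rate / 100)
= 50 * (5 / 100)
= 50 * 0.05
= 2.5

2.5 drops


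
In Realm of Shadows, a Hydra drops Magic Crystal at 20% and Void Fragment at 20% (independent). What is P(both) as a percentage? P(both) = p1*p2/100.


For independent events, P(both) = P(A) * P(B)
= 20% * 20%
= 400 / 100 %
= 4.0%

4.0%


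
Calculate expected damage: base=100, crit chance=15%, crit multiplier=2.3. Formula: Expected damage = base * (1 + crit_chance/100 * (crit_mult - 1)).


E[dmg] = base * (1 + crit_chance * (crit_mult - 1))
cc as decimal = 15/100 = 0.15
cm - 1 = 2.3 - 1 = 1.3
Bonus factor = 0.15 * 1.3 = 0.195
Total multiplier = 1 + 0.195 = 1.195
Expected damage = 100 * 1.195 = 119.50

119.50 damage


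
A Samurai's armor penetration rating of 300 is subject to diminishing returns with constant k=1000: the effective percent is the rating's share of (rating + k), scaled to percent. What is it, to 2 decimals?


effective% = rating / (rating + k) * 100
= 300 / (300 + 1000) * 100
= 300 / 1300 * 100
= 0.230769 * 100
= 23.08%

23.08%


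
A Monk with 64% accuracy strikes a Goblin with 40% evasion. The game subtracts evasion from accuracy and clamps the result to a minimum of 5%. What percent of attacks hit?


accuracy - evasion = 64 - 40 = 24
Apply floor: max(24, 5) = 24
Hit chance = 24%

24%


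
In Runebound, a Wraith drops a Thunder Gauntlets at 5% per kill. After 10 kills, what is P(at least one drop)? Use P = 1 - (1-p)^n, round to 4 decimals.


P(at least one) = 1 - P(none) = 1 - (1-p)^n
p = 5/100 = 0.05
1 - p = 0.95
(1 - p)^10 = 0.95^10 = 0.598737
P(at least one) = 1 - 0.598737 = 0.4013

0.4013


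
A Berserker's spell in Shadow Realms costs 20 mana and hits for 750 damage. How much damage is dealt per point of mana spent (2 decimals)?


Efficiency = damage / mana
= 750 / 20
= 37.50

37.50 dmg/mana


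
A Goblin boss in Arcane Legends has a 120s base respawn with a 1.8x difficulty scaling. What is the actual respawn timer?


Respawn time = base * multiplier
= 120 * 1.8
= 216.0 seconds

216.0 seconds


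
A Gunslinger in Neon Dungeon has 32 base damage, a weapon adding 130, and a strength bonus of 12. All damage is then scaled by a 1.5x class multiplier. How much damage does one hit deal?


Sum base + weapon + str = 32 + 130 + 12 = 174
Multiply by 1.5:
174 * 1.5 = 261.0

261.0 damage


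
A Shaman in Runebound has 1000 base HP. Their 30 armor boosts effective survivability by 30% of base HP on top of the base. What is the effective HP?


EHP = 1000 * (1 + 30/100)
= 1000 * (1 + 0.3)
= 1000 * 1.3
= 1300.0

1300.0 EHP


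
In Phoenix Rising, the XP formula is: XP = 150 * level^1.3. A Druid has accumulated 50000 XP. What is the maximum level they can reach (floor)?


XP = 150 * level^1.3, so level = (XP / 150)^(1/1.3)
= (50000 / 150)^(1/1.3)
= 333.3333^0.7692
= 87.232
Floor: level = 87

level 87


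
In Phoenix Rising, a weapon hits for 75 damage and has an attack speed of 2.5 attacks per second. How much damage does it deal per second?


DPS = damage * attack_speed
= 75 * 2.5
= 187.5

187.5 DPS


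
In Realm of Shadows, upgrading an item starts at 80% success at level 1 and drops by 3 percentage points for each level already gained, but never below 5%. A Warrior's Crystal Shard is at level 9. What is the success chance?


raw_rate = 80 - 3 * (9 - 1)
= 80 - 3 * 8
= 80 - 24
= 56
Apply floor: max(56, 5) = 56%

56%


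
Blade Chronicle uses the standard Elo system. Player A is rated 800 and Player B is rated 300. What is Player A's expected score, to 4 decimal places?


Elo expected score: Ea = 1/(1 + 10^((Rb-Ra)/400))
Rb - Ra = 300 - 800 = -500
(Rb-Ra)/400 = -500/400 = -1.25
10^-1.25 = 0.056234
Ea = 1/(1 + 0.056234) = 1/1.056234 = 0.9468

0.9468


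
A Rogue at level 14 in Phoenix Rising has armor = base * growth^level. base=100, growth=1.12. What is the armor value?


value = base * growth^level
= 100 * 1.12^14
= 100 * 4.887112
= 488.71

488.71 armor


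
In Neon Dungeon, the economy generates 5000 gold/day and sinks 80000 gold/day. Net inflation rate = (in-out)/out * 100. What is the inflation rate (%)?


Net gold = 5000 - 80000 = -75000
Inflation rate = net / sunk * 100 = -75000 / 80000 * 100
= -0.9375 * 100
= -93.75%

-93.75%


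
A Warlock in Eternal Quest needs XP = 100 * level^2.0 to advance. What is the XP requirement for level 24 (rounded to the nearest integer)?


XP = 100 * level^2.0
Substitute level = 24:
XP = 100 * 24^2.0
= 100 * 576.0
= 57600

57600 XP


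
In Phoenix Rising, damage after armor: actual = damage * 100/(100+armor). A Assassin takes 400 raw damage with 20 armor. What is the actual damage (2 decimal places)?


actual = 400 * 100 / (100 + 20)
= 400 * 100 / 120
= 40000 / 120
= 333.33

333.33 damage


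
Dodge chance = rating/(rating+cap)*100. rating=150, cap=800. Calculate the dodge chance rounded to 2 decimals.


dodge% = 150 / (150 + 800) * 100
= 150 / 950 * 100
= 0.157895 * 100
= 15.79%

15.79%


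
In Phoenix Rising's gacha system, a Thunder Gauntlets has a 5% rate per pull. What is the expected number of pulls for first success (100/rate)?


Expected pulls for a geometric distribution = 1/p = 100 / rate%
= 100 / 5
= 20.0

20.0 pulls


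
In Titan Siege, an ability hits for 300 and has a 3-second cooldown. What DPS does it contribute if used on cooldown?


DPS = damage / cooldown
= 300 / 3
= 100.00

100.00 DPS


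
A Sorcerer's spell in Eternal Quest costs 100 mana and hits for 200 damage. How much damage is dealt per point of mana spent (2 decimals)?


Efficiency = damage / mana
= 200 / 100
= 2.00

2.00 dmg/mana


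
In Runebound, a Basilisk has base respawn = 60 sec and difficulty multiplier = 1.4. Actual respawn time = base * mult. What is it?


Respawn time = base * multiplier
= 60 * 1.4
= 84.0 seconds

84.0 seconds


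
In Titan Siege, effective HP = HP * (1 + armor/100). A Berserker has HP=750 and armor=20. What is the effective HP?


EHP = 750 * (1 + 20/100)
= 750 * (1 + 0.2)
= 750 * 1.2
= 900.0

900.0 EHP


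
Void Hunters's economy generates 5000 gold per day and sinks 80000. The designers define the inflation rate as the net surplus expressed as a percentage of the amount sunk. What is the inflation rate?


Net gold = 5000 - 80000 = -75000
Inflation rate = net / sunk * 100 = -75000 / 80000 * 100
= -0.9375 * 100
= -93.75%

-93.75%


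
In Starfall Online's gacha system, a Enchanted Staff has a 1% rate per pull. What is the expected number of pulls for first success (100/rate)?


Expected pulls for a geometric distribution = 1/p = 100 / rate%
= 100 / 1
= 100.0

100.0 pulls


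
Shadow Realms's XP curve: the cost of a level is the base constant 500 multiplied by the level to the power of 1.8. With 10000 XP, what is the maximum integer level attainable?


XP = 500 * level^1.8, so level = (XP / 500)^(1/1.8)
= (10000 / 500)^(1/1.8)
= 20.0^0.5556
= 5.282
Floor: level = 5

level 5


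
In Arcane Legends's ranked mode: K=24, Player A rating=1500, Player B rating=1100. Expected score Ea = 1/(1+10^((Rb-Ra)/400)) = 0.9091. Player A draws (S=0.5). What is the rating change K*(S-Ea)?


Elo update: delta = K * (S - Ea), where S = 0.5 (draws)
S - Ea = 0.5 - 0.9091 = -0.4091
Rating change = 24 * -0.4091
= -9.82

-9.82 rating points


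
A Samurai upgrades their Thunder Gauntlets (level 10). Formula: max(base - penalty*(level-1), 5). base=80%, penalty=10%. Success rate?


raw_rate = 80 - 10 * (10 - 1)
= 80 - 10 * 9
= 80 - 90
= -10
Apply floor: max(-10, 5) = 5%

5%


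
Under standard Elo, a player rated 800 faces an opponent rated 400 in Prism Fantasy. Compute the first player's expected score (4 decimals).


Elo expected score: Ea = 1/(1 + 10^((Rb-Ra)/400))
Rb - Ra = 400 - 800 = -400
(Rb-Ra)/400 = -400/400 = -1.0
10^-1.0 = 0.1
Ea = 1/(1 + 0.1) = 1/1.1 = 0.9091

0.9091


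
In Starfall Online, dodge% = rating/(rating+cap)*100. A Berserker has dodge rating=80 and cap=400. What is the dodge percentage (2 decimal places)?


dodge% = 80 / (80 + 400) * 100
= 80 / 480 * 100
= 0.166667 * 100
= 16.67%

16.67%


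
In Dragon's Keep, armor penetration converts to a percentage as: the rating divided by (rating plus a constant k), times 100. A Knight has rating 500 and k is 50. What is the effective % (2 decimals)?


effective% = rating / (rating + k) * 100
= 500 / (500 + 50) * 100
= 500 / 550 * 100
= 0.909091 * 100
= 90.91%

90.91%


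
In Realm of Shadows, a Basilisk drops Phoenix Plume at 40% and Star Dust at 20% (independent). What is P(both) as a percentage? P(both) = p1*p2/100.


For independent events, P(both) = P(A) * P(B)
= 40% * 20%
= 800 / 100 %
= 8.0%

8.0%


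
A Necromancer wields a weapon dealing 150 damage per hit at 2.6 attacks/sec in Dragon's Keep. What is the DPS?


DPS = damage * attack_speed
= 150 * 2.6
= 390.0

390.0 DPS


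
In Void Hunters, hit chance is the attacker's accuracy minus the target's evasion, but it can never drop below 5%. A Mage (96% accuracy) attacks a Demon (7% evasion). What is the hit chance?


accuracy - evasion = 96 - 7 = 89
Apply floor: max(89, 5) = 89
Hit chance = 89%

89%


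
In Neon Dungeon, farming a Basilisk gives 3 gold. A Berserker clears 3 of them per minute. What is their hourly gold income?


Gold per minute = 3 * 3 = 9
Gold per hour = 9 * 60 = 540

540 gold/hour


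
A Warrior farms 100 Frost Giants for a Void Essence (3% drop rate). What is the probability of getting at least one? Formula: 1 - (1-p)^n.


P(at least one) = 1 - P(none) = 1 - (1-p)^n
p = 3/100 = 0.03
1 - p = 0.97
(1 - p)^100 = 0.97^100 = 0.047553
P(at least one) = 1 - 0.047553 = 0.9524

0.9524


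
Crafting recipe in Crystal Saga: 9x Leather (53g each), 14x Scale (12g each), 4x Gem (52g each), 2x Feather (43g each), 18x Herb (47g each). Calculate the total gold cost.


Cost breakdown:
  Leather: 9 * 53 = 477
  Scale: 14 * 12 = 168
  Gem: 4 * 52 = 208
  Feather: 2 * 43 = 86
  Herb: 18 * 47 = 846
Total = 477 + 168 + 208 + 86 + 846 = 1785

1785 gold


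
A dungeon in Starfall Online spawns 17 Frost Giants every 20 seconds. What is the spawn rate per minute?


Spawns per minute = count * (60 / interval)
= 17 * (60 / 20)
= 17 * 3.0
= 51.0

51.0 per minute


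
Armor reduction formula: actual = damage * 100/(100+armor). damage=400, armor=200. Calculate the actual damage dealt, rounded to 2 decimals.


actual = 400 * 100 / (100 + 200)
= 400 * 100 / 300
= 40000 / 300
= 133.33

133.33 damage


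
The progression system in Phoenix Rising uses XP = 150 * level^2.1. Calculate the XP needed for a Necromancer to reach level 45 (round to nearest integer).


XP = 150 * level^2.1
Substitute level = 45:
XP = 150 * 45^2.1
= 150 * 2963.0998
= 444465

444465 XP


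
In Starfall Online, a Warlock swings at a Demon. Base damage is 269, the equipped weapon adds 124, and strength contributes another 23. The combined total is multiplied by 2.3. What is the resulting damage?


Sum base + weapon + str = 269 + 124 + 23 = 416
Multiply by 2.3:
416 * 2.3 = 956.8

956.8 damage


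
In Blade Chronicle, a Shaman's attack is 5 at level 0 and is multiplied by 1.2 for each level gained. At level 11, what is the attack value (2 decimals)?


value = base * growth^level
= 5 * 1.2^11
= 5 * 7.430084
= 37.15

37.15 attack


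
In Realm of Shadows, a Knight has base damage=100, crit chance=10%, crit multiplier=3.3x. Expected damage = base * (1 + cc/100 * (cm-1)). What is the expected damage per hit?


E[dmg] = base * (1 + crit_chance * (crit_mult - 1))
cc as decimal = 10/100 = 0.1
cm - 1 = 3.3 - 1 = 2.3
Bonus factor = 0.1 * 2.3 = 0.23
Total multiplier = 1 + 0.23 = 1.23
Expected damage = 100 * 1.23 = 123.00

123.00 damage


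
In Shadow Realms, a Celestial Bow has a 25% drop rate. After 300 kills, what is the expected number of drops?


Expected drops = kills * (drop_rate / 100)
= 300 * (25 / 100)
= 300 * 0.25
= 75.0

75.0 drops


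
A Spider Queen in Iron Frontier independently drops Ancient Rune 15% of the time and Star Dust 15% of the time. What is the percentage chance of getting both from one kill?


For independent events, P(both) = P(A) * P(B)
= 15% * 15%
= 225 / 100 %
= 2.25%

2.25%


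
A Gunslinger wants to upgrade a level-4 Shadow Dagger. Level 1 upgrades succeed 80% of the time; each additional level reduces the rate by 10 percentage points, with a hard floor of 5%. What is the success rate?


raw_rate = 80 - 10 * (4 - 1)
= 80 - 10 * 3
= 80 - 30
= 50
Apply floor: max(50, 5) = 50%

50%


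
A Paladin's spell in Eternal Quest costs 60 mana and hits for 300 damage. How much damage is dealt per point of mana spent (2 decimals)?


Efficiency = damage / mana
= 300 / 60
= 5.00

5.00 dmg/mana


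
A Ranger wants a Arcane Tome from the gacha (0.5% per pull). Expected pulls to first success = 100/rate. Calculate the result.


Expected pulls for a geometric distribution = 1/p = 100 / rate%
= 100 / 0.5
= 200.0

200.0 pulls


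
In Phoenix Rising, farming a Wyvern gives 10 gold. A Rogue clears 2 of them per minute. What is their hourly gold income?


Gold per minute = 10 * 2 = 20
Gold per hour = 20 * 60 = 1200

1200 gold/hour


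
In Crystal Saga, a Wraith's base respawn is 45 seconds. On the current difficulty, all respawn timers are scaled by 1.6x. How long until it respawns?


Respawn time = base * multiplier
= 45 * 1.6
= 72.0 seconds

72.0 seconds


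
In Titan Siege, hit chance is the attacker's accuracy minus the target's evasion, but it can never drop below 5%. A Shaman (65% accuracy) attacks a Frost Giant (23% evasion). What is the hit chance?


accuracy - evasion = 65 - 23 = 42
Apply floor: max(42, 5) = 42
Hit chance = 42%

42%


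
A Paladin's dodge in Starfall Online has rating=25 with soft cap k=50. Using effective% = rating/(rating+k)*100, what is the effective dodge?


effective% = rating / (rating + k) * 100
= 25 / (25 + 50) * 100
= 25 / 75 * 100
= 0.333333 * 100
= 33.33%

33.33%


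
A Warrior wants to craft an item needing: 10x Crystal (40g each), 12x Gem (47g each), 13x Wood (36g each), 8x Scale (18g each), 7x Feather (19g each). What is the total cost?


Cost breakdown:
  Crystal: 10 * 40 = 400
  Gem: 12 * 47 = 564
  Wood: 13 * 36 = 468
  Scale: 8 * 18 = 144
  Feather: 7 * 19 = 133
Total = 400 + 564 + 468 + 144 + 133 = 1709

1709 gold


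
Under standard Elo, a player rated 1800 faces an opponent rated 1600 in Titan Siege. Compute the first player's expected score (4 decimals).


Elo expected score: Ea = 1/(1 + 10^((Rb-Ra)/400))
Rb - Ra = 1600 - 1800 = -200
(Rb-Ra)/400 = -200/400 = -0.5
10^-0.5 = 0.316228
Ea = 1/(1 + 0.316228) = 1/1.316228 = 0.7597

0.7597


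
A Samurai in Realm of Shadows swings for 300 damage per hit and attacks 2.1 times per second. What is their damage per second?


DPS = damage * attack_speed
= 300 * 2.1
= 630.0

630.0 DPS


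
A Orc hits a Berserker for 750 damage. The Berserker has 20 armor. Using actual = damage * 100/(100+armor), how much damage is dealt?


actual = 750 * 100 / (100 + 20)
= 750 * 100 / 120
= 75000 / 120
= 625.00

625.00 damage


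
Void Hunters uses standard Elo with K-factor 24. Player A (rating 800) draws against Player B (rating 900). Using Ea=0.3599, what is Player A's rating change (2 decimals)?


Elo update: delta = K * (S - Ea), where S = 0.5 (draws)
S - Ea = 0.5 - 0.3599 = 0.1401
Rating change = 24 * 0.1401
= 3.36

3.36 rating points


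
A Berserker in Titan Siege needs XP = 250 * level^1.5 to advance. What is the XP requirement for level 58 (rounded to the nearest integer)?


XP = 250 * level^1.5
Substitute level = 58:
XP = 250 * 58^1.5
= 250 * 441.7148
= 110429

110429 XP


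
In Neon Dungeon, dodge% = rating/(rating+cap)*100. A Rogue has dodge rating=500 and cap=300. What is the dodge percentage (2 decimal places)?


dodge% = 500 / (500 + 300) * 100
= 500 / 800 * 100
= 0.625 * 100
= 62.50%

62.50%


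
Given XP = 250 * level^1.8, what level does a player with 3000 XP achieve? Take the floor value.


XP = 250 * level^1.8, so level = (XP / 250)^(1/1.8)
= (3000 / 250)^(1/1.8)
= 12.0^0.5556
= 3.9769
Floor: level = 3

level 3


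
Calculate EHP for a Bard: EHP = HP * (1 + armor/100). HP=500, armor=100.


EHP = 500 * (1 + 100/100)
= 500 * (1 + 1.0)
= 500 * 2.0
= 1000.0

1000.0 EHP


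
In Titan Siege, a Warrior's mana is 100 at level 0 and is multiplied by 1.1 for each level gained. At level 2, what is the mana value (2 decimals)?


value = base * growth^level
= 100 * 1.1^2
= 100 * 1.21
= 121.00

121.00 mana


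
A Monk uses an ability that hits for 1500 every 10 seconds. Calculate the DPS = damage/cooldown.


DPS = damage / cooldown
= 1500 / 10
= 150.00

150.00 DPS


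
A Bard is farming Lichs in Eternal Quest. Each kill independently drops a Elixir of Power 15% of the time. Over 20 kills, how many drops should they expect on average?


Expected drops = kills * (drop_rate / 100)
= 20 * (15 / 100)
= 20 * 0.15
= 3.0

3.0 drops


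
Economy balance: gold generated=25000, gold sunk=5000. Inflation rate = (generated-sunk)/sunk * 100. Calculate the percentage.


Net gold = 25000 - 5000 = 20000
Inflation rate = net / sunk * 100 = 20000 / 5000 * 100
= 4.0 * 100
= 400.00%

400.00%


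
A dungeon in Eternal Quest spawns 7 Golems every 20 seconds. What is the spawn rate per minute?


Spawns per minute = count * (60 / interval)
= 7 * (60 / 20)
= 7 * 3.0
= 21.0

21.0 per minute


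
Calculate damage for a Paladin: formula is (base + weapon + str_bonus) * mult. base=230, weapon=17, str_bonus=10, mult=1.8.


Sum base + weapon + str = 230 + 17 + 10 = 257
Multiply by 1.8:
257 * 1.8 = 462.6

462.6 damage


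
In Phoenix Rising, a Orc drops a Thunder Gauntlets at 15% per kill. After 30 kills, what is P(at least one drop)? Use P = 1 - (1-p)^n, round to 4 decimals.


P(at least one) = 1 - P(none) = 1 - (1-p)^n
p = 15/100 = 0.15
1 - p = 0.85
(1 - p)^30 = 0.85^30 = 0.007631
P(at least one) = 1 - 0.007631 = 0.9924

0.9924


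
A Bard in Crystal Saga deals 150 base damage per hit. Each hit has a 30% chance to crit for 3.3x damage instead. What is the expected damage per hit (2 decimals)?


E[dmg] = base * (1 + crit_chance * (crit_mult - 1))
cc as decimal = 30/100 = 0.3
cm - 1 = 3.3 - 1 = 2.3
Bonus factor = 0.3 * 2.3 = 0.69
Total multiplier = 1 + 0.69 = 1.69
Expected damage = 150 * 1.69 = 253.50

253.50 damage


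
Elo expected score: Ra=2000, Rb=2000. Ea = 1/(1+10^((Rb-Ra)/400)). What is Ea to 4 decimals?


Elo expected score: Ea = 1/(1 + 10^((Rb-Ra)/400))
Rb - Ra = 2000 - 2000 = 0
(Rb-Ra)/400 = 0/400 = 0.0
10^0.0 = 1.0
Ea = 1/(1 + 1.0) = 1/2.0 = 0.5000

0.5000


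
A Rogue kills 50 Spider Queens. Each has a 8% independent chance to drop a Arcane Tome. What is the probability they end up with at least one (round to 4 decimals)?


P(at least one) = 1 - P(none) = 1 - (1-p)^n
p = 8/100 = 0.08
1 - p = 0.92
(1 - p)^50 = 0.92^50 = 0.015466
P(at least one) = 1 - 0.015466 = 0.9845

0.9845


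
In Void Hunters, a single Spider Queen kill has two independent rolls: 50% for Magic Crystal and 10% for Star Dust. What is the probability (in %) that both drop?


For independent events, P(both) = P(A) * P(B)
= 50% * 10%
= 500 / 100 %
= 5.0%

5.0%


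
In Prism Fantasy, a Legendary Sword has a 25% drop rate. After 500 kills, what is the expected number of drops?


Expected drops = kills * (drop_rate / 100)
= 500 * (25 / 100)
= 500 * 0.25
= 125.0

125.0 drops
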